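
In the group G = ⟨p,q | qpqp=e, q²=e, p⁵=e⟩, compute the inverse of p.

The order of p is 5 (smallest k with pᵏ = e), so p⁻¹ = p⁴ = p⁴.
Check: p · (p⁴) → p · p⁴ = e, giving e as required.

Answer: p⁴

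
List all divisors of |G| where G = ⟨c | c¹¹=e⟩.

|G| = 11 = 11. By Lagrange's theorem the order of any subgroup divides 11; the divisors of 11 are 1, 11.

Answer: 1, 11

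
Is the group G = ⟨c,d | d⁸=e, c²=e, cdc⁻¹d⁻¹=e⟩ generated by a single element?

|G| = 16, but the maximum element order in G is 8 < 16. No single element generates all of G, so G is not cyclic.

Answer: No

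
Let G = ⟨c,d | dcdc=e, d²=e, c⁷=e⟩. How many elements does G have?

Enumerate words in the generators, reducing via the relations: the distinct elements are
  {c, d, e, cd, c², c³, c⁴, c⁵, c⁶, c²d, c³d, c⁴d, c⁵d, c⁶d}.
No further products give new elements, so |G| = 14.

Answer: 14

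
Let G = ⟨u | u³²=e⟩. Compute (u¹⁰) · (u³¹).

Compute (u¹⁰) · (u³¹) by multiplying left to right and reducing via the relations at each step:
  (u¹⁰) · u³¹ = u⁹

Answer: u⁹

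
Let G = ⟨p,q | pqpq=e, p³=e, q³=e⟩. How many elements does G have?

Enumerate words in the generators, reducing via the relations: the distinct elements are
  {e, p, q, pq, p², q², pq², p²q, qp², q²p, pq²p, p²q²}.
No further products give new elements, so |G| = 12.

Answer: 12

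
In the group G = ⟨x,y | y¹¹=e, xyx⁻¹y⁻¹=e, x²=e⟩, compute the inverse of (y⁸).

The order of (y⁸) is 11 (smallest k with (y⁸)ᵏ = e), so (y⁸)⁻¹ = (y⁸)¹⁰ = y³.
Check: (y⁸) · (y³) → (y⁸) · y³ = e, giving e as required.

Answer: y³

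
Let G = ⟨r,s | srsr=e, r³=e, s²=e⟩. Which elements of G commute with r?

⟨r⟩ ⊆ C_G(r) since powers of r commute with r; so |C_G(r)| ≥ |⟨r⟩| = 3.
By orbit–stabilizer, |C_G(r)| = |G| / |conj. class of r| = 6 / 2 = 3.
The 3 elements commuting with r are {e, r, r²}.

Answer: {e, r, r²}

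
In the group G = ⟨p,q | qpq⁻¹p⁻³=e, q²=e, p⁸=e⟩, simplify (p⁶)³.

Compute successive powers of (p⁶), reducing at each step:
  (p⁶)²: (p⁶) · p⁶ = p⁴
  (p⁶)³: (p⁴) · p⁶ = p²

Answer: p²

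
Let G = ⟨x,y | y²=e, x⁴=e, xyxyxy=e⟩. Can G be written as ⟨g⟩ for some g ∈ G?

Every cyclic group is abelian. But x·y = xy while y·x = yx, so x·y ≠ y·x and G is not abelian. Hence G is not cyclic.

Answer: No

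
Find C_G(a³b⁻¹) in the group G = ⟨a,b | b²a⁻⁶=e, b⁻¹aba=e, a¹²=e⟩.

⟨a³b⁻¹⟩ ⊆ C_G(a³b⁻¹) since powers of a³b⁻¹ commute with a³b⁻¹; so |C_G(a³b⁻¹)| ≥ |⟨a³b⁻¹⟩| = 4.
By orbit–stabilizer, |C_G(a³b⁻¹)| = |G| / |conj. class of a³b⁻¹| = 24 / 6 = 4.
The 4 elements commuting with a³b⁻¹ are {e, a⁶, a³b, a³b⁻¹}.

Answer: {e, a⁶, a³b, a³b⁻¹}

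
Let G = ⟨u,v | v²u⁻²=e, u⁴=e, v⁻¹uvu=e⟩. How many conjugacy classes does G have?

The conjugacy classes (representative and size) are:
  [e] (size 1), [u³] (size 2), [u²] (size 1), [v⁻¹] (size 2), [uv⁻¹] (size 2).
Class equation: 1 + 2 + 1 + 2 + 2 = 8 = |G|. So G has 5 conjugacy classes.

Answer: 5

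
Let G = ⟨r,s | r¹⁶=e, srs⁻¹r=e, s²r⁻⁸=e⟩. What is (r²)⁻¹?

The order of (r²) is 8 (smallest k with (r²)ᵏ = e), so (r²)⁻¹ = (r²)⁷ = r¹⁴.
Check: (r²) · (r¹⁴) → (r²) · r¹⁴ = e, giving e as required.

Answer: r¹⁴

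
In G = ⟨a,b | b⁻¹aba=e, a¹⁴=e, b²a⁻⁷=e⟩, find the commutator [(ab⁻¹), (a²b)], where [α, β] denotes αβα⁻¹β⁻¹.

[(ab⁻¹), (a²b)] = (ab⁻¹)·(a²b)·(ab⁻¹)⁻¹·(a²b)⁻¹.
  (ab⁻¹) · (a²b) = a¹³
  (a¹³) · (ab) = b
  b · (a²b⁻¹) = a¹²

Answer: a¹²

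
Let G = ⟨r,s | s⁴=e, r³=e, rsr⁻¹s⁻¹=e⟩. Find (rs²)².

Compute successive powers of (rs²), reducing at each step:
  (rs²)²: (rs²) · r = r²s²;   (r²s²) · s² = r²

Answer: r²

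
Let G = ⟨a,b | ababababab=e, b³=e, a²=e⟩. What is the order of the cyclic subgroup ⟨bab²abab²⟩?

|⟨bab²abab²⟩| equals the order of bab²abab². Compute successive powers until reaching e:
  (bab²abab²)¹ = bab²abab², (bab²abab²)² = e.
The smallest positive k with (bab²abab²)ᵏ = e is 2, so |⟨bab²abab²⟩| = 2.

Answer: 2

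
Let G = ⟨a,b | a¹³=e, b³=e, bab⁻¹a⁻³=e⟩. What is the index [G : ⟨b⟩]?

First find ord(b) by computing successive powers:
  b¹ = b, b² = b², b³ = e.
So |⟨b⟩| = ord(b) = 3. With |G| = 39, by Lagrange [G : ⟨b⟩] = 39/3 = 13.

Answer: 13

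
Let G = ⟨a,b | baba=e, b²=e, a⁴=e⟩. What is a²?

Compute successive powers of a, reducing at each step:
  a²: a · a = a²

Answer: a²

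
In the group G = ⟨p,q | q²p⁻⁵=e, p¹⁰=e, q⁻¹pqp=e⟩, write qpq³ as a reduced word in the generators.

Multiply left to right, reducing at each step:
  q · p = p⁴q⁻¹
  (p⁴q⁻¹) · q³ = p⁹

Answer: p⁹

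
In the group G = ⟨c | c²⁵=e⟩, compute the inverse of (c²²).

The order of (c²²) is 25 (smallest k with (c²²)ᵏ = e), so (c²²)⁻¹ = (c²²)²⁴ = c³.
Check: (c²²) · (c³) → (c²²) · c³ = e, giving e as required.

Answer: c³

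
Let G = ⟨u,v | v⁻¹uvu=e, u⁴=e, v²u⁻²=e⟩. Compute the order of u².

Compute successive powers until reaching e:
  (u²)¹ = u², (u²)² = e.
The smallest positive k with (u²)ᵏ = e is 2.

Answer: 2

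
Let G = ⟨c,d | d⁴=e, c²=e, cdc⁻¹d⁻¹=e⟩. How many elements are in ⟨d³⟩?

|⟨d³⟩| equals the order of d³. Compute successive powers until reaching e:
  (d³)¹ = d³, (d³)² = d², (d³)³ = d, (d³)⁴ = e.
The smallest positive k with (d³)ᵏ = e is 4, so |⟨d³⟩| = 4.

Answer: 4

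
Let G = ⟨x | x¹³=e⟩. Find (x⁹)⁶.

Compute successive powers of (x⁹), reducing at each step:
  (x⁹)²: (x⁹) · x⁹ = x⁵
  (x⁹)³: (x⁵) · x⁹ = x
  (x⁹)⁴: x · x⁹ = x¹⁰
  (x⁹)⁵: (x¹⁰) · x⁹ = x⁶
  (x⁹)⁶: (x⁶) · x⁹ = x²

Answer: x²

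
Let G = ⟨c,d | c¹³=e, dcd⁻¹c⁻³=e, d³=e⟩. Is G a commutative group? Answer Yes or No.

c·d = cd but d·c = c³d, so c·d ≠ d·c and G is not abelian.

Answer: No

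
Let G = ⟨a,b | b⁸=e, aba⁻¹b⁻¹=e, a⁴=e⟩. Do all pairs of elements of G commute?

Each pair of generators commutes: a·b = ab = b·a. Since the generators pairwise commute, every element of G commutes with every other, so G is abelian.

Answer: Yes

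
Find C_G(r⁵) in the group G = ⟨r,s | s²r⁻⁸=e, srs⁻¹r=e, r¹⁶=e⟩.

⟨r⁵⟩ ⊆ C_G(r⁵) since powers of r⁵ commute with r⁵; so |C_G(r⁵)| ≥ |⟨r⁵⟩| = 16.
By orbit–stabilizer, |C_G(r⁵)| = |G| / |conj. class of r⁵| = 32 / 2 = 16.
The 16 elements commuting with r⁵ are {e, r, r², r³, r⁴, r⁵, r⁶, r⁷, r⁸, r⁹, r¹⁰, r¹¹, r¹², r¹³, r¹⁴, r¹⁵}.

Answer: {e, r, r², r³, r⁴, r⁵, r⁶, r⁷, r⁸, r⁹, r¹⁰, r¹¹, r¹², r¹³, r¹⁴, r¹⁵}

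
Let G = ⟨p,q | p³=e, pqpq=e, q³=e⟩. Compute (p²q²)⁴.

Compute successive powers of (p²q²), reducing at each step:
  (p²q²)²: (p²q²) · p² = q;   q · q² = e
  (p²q²)³: e · p² = p²;   (p²) · q² = p²q²
  (p²q²)⁴: (p²q²) · p² = q;   q · q² = e

Answer: e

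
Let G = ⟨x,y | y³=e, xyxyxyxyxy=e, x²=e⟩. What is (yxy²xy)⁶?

Compute successive powers of (yxy²xy), reducing at each step:
  (yxy²xy)²: (yxy²xy) · y = yxy²xy²;   (yxy²xy²) · x = y²xyxy;   (y²xyxy) · y² = y²xyx;   (y²xyx) · x = y²xy;   (y²xy) · y = y²xy²
  (yxy²xy)³: (y²xy²) · y = y²x;   (y²x) · x = y²;   (y²) · y² = y;   y · x = yx;   (yx) · y = yxy
  (yxy²xy)⁴: (yxy) · y = yxy²;   (yxy²) · x = yxy²x;   (yxy²x) · y² = yxy²xy²;   (yxy²xy²) · x = y²xyxy;   (y²xyxy) · y = y²xyxy²
  (yxy²xy)⁵: (y²xyxy²) · y = y²xyx;   (y²xyx) · x = y²xy;   (y²xy) · y² = y²x;   (y²x) · x = y²;   (y²) · y = e
  (yxy²xy)⁶: e · y = y;   y · x = yx;   (yx) · y² = yxy²;   (yxy²) · x = yxy²x;   (yxy²x) · y = yxy²xy

Answer: yxy²xy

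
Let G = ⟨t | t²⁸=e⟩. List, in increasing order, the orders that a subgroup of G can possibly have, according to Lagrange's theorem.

|G| = 28 = 2² · 7. By Lagrange's theorem the order of any subgroup divides 28; the divisors of 28 are 1, 2, 4, 7, 14, 28.

Answer: 1, 2, 4, 7, 14, 28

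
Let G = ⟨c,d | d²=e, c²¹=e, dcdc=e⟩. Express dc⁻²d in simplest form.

Multiply left to right, reducing at each step:
  d · c⁻² = c²d
  (c²d) · d = c²

Answer: c²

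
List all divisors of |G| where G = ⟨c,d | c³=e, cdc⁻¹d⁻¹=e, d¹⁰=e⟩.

|G| = 30 = 2 · 3 · 5. By Lagrange's theorem the order of any subgroup divides 30; the divisors of 30 are 1, 2, 3, 5, 6, 10, 15, 30.

Answer: 1, 2, 3, 5, 6, 10, 15, 30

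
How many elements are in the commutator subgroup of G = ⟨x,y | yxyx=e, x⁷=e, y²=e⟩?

G' = [G, G] is generated by all commutators. The generator-pair commutators are: [x, y] = x².
The subgroup they normally generate is {e, x, x², x³, x⁴, x⁵, x⁶}, of order 7.
Check: |G/G'| = 14/7 = 2 is the order of the abelianisation.

Answer: 7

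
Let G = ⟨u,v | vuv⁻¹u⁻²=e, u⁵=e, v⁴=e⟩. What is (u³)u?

Compute (u³) · u by multiplying left to right and reducing via the relations at each step:
  (u³) · u = u⁴

Answer: u⁴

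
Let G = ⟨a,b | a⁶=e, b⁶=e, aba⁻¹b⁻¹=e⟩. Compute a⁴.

Compute successive powers of a, reducing at each step:
  a²: a · a = a²
  a³: (a²) · a = a³
  a⁴: (a³) · a = a⁴

Answer: a⁴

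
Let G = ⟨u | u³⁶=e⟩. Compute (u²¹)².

Compute successive powers of (u²¹), reducing at each step:
  (u²¹)²: (u²¹) · u²¹ = u⁶

Answer: u⁶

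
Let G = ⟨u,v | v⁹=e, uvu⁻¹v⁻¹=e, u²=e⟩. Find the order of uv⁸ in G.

Compute successive powers until reaching e:
  (uv⁸)¹ = uv⁸, (uv⁸)² = v⁷, (uv⁸)³ = uv⁶, (uv⁸)⁴ = v⁵, (uv⁸)⁵ = uv⁴, (uv⁸)⁶ = v³, (uv⁸)⁷ = uv², (uv⁸)⁸ = v, (uv⁸)⁹ = u, (uv⁸)¹⁰ = v⁸, (uv⁸)¹¹ = uv⁷, (uv⁸)¹² = v⁶, (uv⁸)¹³ = uv⁵, (uv⁸)¹⁴ = v⁴, (uv⁸)¹⁵ = uv³, (uv⁸)¹⁶ = v², (uv⁸)¹⁷ = uv, (uv⁸)¹⁸ = e.
The smallest positive k with (uv⁸)ᵏ = e is 18.

Answer: 18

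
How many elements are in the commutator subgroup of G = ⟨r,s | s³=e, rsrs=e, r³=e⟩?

G' = [G, G] is generated by all commutators. The generator-pair commutators are: [r, s] = rs²r.
The subgroup they normally generate is {e, rs, r²s², rs²r}, of order 4.
Check: |G/G'| = 12/4 = 3 is the order of the abelianisation.

Answer: 4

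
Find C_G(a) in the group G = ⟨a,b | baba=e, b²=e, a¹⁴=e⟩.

⟨a⟩ ⊆ C_G(a) since powers of a commute with a; so |C_G(a)| ≥ |⟨a⟩| = 14.
By orbit–stabilizer, |C_G(a)| = |G| / |conj. class of a| = 28 / 2 = 14.
The 14 elements commuting with a are {e, a, a², a³, a⁴, a⁵, a⁶, a⁷, a⁸, a⁹, a¹⁰, a¹¹, a¹², a¹³}.

Answer: {e, a, a², a³, a⁴, a⁵, a⁶, a⁷, a⁸, a⁹, a¹⁰, a¹¹, a¹², a¹³}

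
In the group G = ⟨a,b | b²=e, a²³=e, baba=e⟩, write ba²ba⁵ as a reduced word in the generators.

Multiply left to right, reducing at each step:
  b · a² = a²¹b
  (a²¹b) · b = a²¹
  (a²¹) · a⁵ = a³

Answer: a³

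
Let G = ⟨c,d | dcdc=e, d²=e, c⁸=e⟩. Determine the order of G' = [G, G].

G' = [G, G] is generated by all commutators. The generator-pair commutators are: [c, d] = c².
The subgroup they normally generate is {e, c², c⁴, c⁶}, of order 4.
Check: |G/G'| = 16/4 = 4 is the order of the abelianisation.

Answer: 4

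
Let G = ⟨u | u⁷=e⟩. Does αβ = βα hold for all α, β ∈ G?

G has a single generator, so G is cyclic and hence abelian.

Answer: Yes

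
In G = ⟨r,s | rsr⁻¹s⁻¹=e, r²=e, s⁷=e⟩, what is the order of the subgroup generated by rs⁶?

|⟨rs⁶⟩| equals the order of rs⁶. Compute successive powers until reaching e:
  (rs⁶)¹ = rs⁶, (rs⁶)² = s⁵, (rs⁶)³ = rs⁴, (rs⁶)⁴ = s³, (rs⁶)⁵ = rs², (rs⁶)⁶ = s, (rs⁶)⁷ = r, (rs⁶)⁸ = s⁶, (rs⁶)⁹ = rs⁵, (rs⁶)¹⁰ = s⁴, (rs⁶)¹¹ = rs³, (rs⁶)¹² = s², (rs⁶)¹³ = rs, (rs⁶)¹⁴ = e.
The smallest positive k with (rs⁶)ᵏ = e is 14, so |⟨rs⁶⟩| = 14.

Answer: 14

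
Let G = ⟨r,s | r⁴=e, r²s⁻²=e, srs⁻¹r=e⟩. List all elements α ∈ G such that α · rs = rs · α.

⟨rs⟩ ⊆ C_G(rs) since powers of rs commute with rs; so |C_G(rs)| ≥ |⟨rs⟩| = 4.
By orbit–stabilizer, |C_G(rs)| = |G| / |conj. class of rs| = 8 / 2 = 4.
The 4 elements commuting with rs are {e, r², rs⁻¹, rs}.

Answer: {e, r², rs⁻¹, rs}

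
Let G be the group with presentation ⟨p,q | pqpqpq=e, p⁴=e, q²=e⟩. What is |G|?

Enumerate words in the generators, reducing via the relations: the distinct elements are
  {e, p, q, pq, p², p³, qp, pqp, p²q, p³q, qp², qp³, pqp², pqp³, p²qp, p³qp, qp²q, pqp²q, p²qp², p²qp³, p³qp², p³qp³, p²qp²q, p³qp²q}.
No further products give new elements, so |G| = 24.

Answer: 24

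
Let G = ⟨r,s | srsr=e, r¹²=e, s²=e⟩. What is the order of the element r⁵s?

Compute successive powers until reaching e:
  (r⁵s)¹ = r⁵s, (r⁵s)² = e.
The smallest positive k with (r⁵s)ᵏ = e is 2.

Answer: 2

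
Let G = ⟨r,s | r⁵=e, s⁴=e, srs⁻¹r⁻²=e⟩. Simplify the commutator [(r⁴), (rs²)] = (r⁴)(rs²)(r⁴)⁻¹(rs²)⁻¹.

[(r⁴), (rs²)] = (r⁴)·(rs²)·(r⁴)⁻¹·(rs²)⁻¹.
  (r⁴) · (rs²) = s²
  (s²) · r = r⁴s²
  (r⁴s²) · (rs²) = r³

Answer: r³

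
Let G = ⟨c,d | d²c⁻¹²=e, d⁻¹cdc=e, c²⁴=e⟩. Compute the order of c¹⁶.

Compute successive powers until reaching e:
  (c¹⁶)¹ = c¹⁶, (c¹⁶)² = c⁸, (c¹⁶)³ = e.
The smallest positive k with (c¹⁶)ᵏ = e is 3.

Answer: 3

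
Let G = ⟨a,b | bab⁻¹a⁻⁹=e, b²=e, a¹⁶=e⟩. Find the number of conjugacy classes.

The conjugacy classes (representative and size) are:
  [e] (size 1), [a⁹] (size 2), [a²] (size 1), [a³] (size 2), [a⁴] (size 1), [a¹³] (size 2), [a⁶] (size 1), [a¹⁵] (size 2), [a⁸] (size 1), [a¹⁰] (size 1), [a¹²] (size 1), [a¹⁴] (size 1), [b] (size 2), [ab] (size 2), [a²b] (size 2), [a¹¹b] (size 2), [a⁴b] (size 2), [a¹³b] (size 2), [a¹⁴b] (size 2), [a¹⁵b] (size 2).
Class equation: 1 + 2 + 1 + 2 + 1 + 2 + 1 + 2 + 1 + 1 + 1 + 1 + 2 + 2 + 2 + 2 + 2 + 2 + 2 + 2 = 32 = |G|. So G has 20 conjugacy classes.

Answer: 20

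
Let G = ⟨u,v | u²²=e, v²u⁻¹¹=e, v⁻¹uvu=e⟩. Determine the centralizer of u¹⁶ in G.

⟨u¹⁶⟩ ⊆ C_G(u¹⁶) since powers of u¹⁶ commute with u¹⁶; so |C_G(u¹⁶)| ≥ |⟨u¹⁶⟩| = 11.
By orbit–stabilizer, |C_G(u¹⁶)| = |G| / |conj. class of u¹⁶| = 44 / 2 = 22.
The 22 elements commuting with u¹⁶ are {e, u, u², u³, u⁴, u⁵, u⁶, u⁷, u⁸, u⁹, u¹⁰, u¹¹, u¹², u¹³, u¹⁴, u¹⁵, u¹⁶, u¹⁷, u¹⁸, u¹⁹, u²⁰, u²¹}.

Answer: {e, u, u², u³, u⁴, u⁵, u⁶, u⁷, u⁸, u⁹, u¹⁰, u¹¹, u¹², u¹³, u¹⁴, u¹⁵, u¹⁶, u¹⁷, u¹⁸, u¹⁹, u²⁰, u²¹}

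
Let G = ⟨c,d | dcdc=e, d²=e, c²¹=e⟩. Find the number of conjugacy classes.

The conjugacy classes (representative and size) are:
  [e] (size 1), [c²⁰] (size 2), [c²] (size 2), [c³] (size 2), [c¹⁷] (size 2), [c⁵] (size 2), [c⁶] (size 2), [c⁷] (size 2), [c⁸] (size 2), [c⁹] (size 2), [c¹⁰] (size 2), [d] (size 21).
Class equation: 1 + 2 + 2 + 2 + 2 + 2 + 2 + 2 + 2 + 2 + 2 + 21 = 42 = |G|. So G has 12 conjugacy classes.

Answer: 12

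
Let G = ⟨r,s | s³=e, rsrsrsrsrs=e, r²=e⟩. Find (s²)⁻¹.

The order of (s²) is 3 (smallest k with (s²)ᵏ = e), so (s²)⁻¹ = (s²)² = s.
Check: (s²) · s → (s²) · s = e, giving e as required.

Answer: s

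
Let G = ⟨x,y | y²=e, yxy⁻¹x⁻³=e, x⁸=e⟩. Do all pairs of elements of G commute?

x·y = xy but y·x = x³y, so x·y ≠ y·x and G is not abelian.

Answer: No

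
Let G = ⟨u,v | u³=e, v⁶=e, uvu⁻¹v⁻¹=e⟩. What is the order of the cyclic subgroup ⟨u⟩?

|⟨u⟩| equals the order of u. Compute successive powers until reaching e:
  u¹ = u, u² = u², u³ = e.
The smallest positive k with uᵏ = e is 3, so |⟨u⟩| = 3.

Answer: 3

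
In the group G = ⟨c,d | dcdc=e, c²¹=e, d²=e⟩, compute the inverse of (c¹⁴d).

The order of (c¹⁴d) is 2 (smallest k with (c¹⁴d)ᵏ = e), so (c¹⁴d)⁻¹ = (c¹⁴d)¹ = c¹⁴d.
Check: (c¹⁴d) · (c¹⁴d) → (c¹⁴d) · c¹⁴ = d;   d · d = e, giving e as required.

Answer: c¹⁴d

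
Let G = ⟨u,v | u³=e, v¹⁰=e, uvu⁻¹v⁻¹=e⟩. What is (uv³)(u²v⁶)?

Compute (uv³) · (u²v⁶) by multiplying left to right and reducing via the relations at each step:
  (uv³) · u² = v³
  (v³) · v⁶ = v⁹

Answer: v⁹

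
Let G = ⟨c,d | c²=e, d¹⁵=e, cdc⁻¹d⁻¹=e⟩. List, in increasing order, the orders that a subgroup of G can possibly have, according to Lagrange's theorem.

|G| = 30 = 2 · 3 · 5. By Lagrange's theorem the order of any subgroup divides 30; the divisors of 30 are 1, 2, 3, 5, 6, 10, 15, 30.

Answer: 1, 2, 3, 5, 6, 10, 15, 30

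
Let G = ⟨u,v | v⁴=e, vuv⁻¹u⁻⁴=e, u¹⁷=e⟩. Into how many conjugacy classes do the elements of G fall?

The conjugacy classes (representative and size) are:
  [e] (size 1), [u⁴] (size 4), [u²] (size 4), [u⁵] (size 4), [u¹¹] (size 4), [u⁷v] (size 17), [u³v²] (size 17), [u⁹v³] (size 17).
Class equation: 1 + 4 + 4 + 4 + 4 + 17 + 17 + 17 = 68 = |G|. So G has 8 conjugacy classes.

Answer: 8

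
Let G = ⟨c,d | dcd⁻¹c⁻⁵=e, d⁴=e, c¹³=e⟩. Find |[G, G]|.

G' = [G, G] is generated by all commutators. The generator-pair commutators are: [c, d] = c⁹.
The subgroup they normally generate is {e, c, c², c³, c⁴, c⁵, c⁶, c⁷, c⁸, c⁹, c¹⁰, c¹¹, c¹²}, of order 13.
Check: |G/G'| = 52/13 = 4 is the order of the abelianisation.

Answer: 13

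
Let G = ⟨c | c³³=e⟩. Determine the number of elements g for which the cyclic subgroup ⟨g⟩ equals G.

G is cyclic of order 33. An element generates G iff its order is 33, and a cyclic group of order 33 has exactly φ(33) = 20 such elements.

Answer: 20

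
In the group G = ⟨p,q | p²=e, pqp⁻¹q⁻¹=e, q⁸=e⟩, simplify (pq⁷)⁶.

Compute successive powers of (pq⁷), reducing at each step:
  (pq⁷)²: (pq⁷) · p = q⁷;   (q⁷) · q⁷ = q⁶
  (pq⁷)³: (q⁶) · p = pq⁶;   (pq⁶) · q⁷ = pq⁵
  (pq⁷)⁴: (pq⁵) · p = q⁵;   (q⁵) · q⁷ = q⁴
  (pq⁷)⁵: (q⁴) · p = pq⁴;   (pq⁴) · q⁷ = pq³
  (pq⁷)⁶: (pq³) · p = q³;   (q³) · q⁷ = q²

Answer: q²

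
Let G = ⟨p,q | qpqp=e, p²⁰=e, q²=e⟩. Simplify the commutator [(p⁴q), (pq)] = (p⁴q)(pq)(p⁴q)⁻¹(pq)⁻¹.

[(p⁴q), (pq)] = (p⁴q)·(pq)·(p⁴q)⁻¹·(pq)⁻¹.
  (p⁴q) · (pq) = p³
  (p³) · (p⁴q) = p⁷q
  (p⁷q) · (pq) = p⁶

Answer: p⁶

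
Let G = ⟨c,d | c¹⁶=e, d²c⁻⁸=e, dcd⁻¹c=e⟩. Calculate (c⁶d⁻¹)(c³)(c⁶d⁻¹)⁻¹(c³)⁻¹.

[(c⁶d⁻¹), (c³)] = (c⁶d⁻¹)·(c³)·(c⁶d⁻¹)⁻¹·(c³)⁻¹.
  (c⁶d⁻¹) · (c³) = c³d⁻¹
  (c³d⁻¹) · (c⁶d) = c¹³
  (c¹³) · (c¹³) = c¹⁰

Answer: c¹⁰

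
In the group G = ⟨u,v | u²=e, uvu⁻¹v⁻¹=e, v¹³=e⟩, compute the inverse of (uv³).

The order of (uv³) is 26 (smallest k with (uv³)ᵏ = e), so (uv³)⁻¹ = (uv³)²⁵ = uv¹⁰.
Check: (uv³) · (uv¹⁰) → (uv³) · u = v³;   (v³) · v¹⁰ = e, giving e as required.

Answer: uv¹⁰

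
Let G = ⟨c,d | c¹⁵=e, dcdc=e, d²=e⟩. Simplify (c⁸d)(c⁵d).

Compute (c⁸d) · (c⁵d) by multiplying left to right and reducing via the relations at each step:
  (c⁸d) · c⁵ = c³d
  (c³d) · d = c³

Answer: c³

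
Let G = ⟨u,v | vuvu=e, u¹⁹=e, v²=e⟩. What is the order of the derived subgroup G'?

G' = [G, G] is generated by all commutators. The generator-pair commutators are: [u, v] = u².
The subgroup they normally generate is {e, u, u², u³, u⁴, u⁵, u⁶, u⁷, u⁸, u⁹, u¹⁰, u¹¹, u¹², u¹³, u¹⁴, u¹⁵, u¹⁶, u¹⁷, u¹⁸}, of order 19.
Check: |G/G'| = 38/19 = 2 is the order of the abelianisation.

Answer: 19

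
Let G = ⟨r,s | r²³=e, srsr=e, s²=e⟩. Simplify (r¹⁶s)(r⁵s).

Compute (r¹⁶s) · (r⁵s) by multiplying left to right and reducing via the relations at each step:
  (r¹⁶s) · r⁵ = r¹¹s
  (r¹¹s) · s = r¹¹

Answer: r¹¹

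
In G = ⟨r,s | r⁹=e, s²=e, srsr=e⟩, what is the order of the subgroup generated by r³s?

|⟨r³s⟩| equals the order of r³s. Compute successive powers until reaching e:
  (r³s)¹ = r³s, (r³s)² = e.
The smallest positive k with (r³s)ᵏ = e is 2, so |⟨r³s⟩| = 2.

Answer: 2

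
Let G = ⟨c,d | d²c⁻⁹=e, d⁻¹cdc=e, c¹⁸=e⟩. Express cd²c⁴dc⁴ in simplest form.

Multiply left to right, reducing at each step:
  c · d² = c¹⁰
  (c¹⁰) · c⁴ = c¹⁴
  (c¹⁴) · d = c⁵d⁻¹
  (c⁵d⁻¹) · c⁴ = cd⁻¹

Answer: cd⁻¹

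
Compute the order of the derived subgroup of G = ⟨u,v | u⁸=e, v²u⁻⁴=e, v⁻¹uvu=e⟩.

G' = [G, G] is generated by all commutators. The generator-pair commutators are: [u, v] = u².
The subgroup they normally generate is {e, u², u⁴, u⁶}, of order 4.
Check: |G/G'| = 16/4 = 4 is the order of the abelianisation.

Answer: 4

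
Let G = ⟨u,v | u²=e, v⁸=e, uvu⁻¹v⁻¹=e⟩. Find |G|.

Enumerate words in the generators, reducing via the relations: the distinct elements are
  {e, u, v, uv, v², v³, v⁴, v⁵, v⁶, v⁷, uv², uv³, uv⁴, uv⁵, uv⁶, uv⁷}.
No further products give new elements, so |G| = 16.

Answer: 16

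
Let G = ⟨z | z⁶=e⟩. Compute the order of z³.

Compute successive powers until reaching e:
  (z³)¹ = z³, (z³)² = e.
The smallest positive k with (z³)ᵏ = e is 2.

Answer: 2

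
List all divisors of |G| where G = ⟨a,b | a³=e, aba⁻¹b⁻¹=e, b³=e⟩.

|G| = 9 = 3². By Lagrange's theorem the order of any subgroup divides 9; the divisors of 9 are 1, 3, 9.

Answer: 1, 3, 9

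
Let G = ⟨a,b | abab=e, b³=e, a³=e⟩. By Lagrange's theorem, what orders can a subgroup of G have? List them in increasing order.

|G| = 12 = 2² · 3. By Lagrange's theorem the order of any subgroup divides 12; the divisors of 12 are 1, 2, 3, 4, 6, 12.

Answer: 1, 2, 3, 4, 6, 12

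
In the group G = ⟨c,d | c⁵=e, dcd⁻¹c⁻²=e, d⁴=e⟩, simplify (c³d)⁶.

Compute successive powers of (c³d), reducing at each step:
  (c³d)²: (c³d) · c³ = c⁴d;   (c⁴d) · d = c⁴d²
  (c³d)³: (c⁴d²) · c³ = cd²;   (cd²) · d = cd³
  (c³d)⁴: (cd³) · c³ = d³;   (d³) · d = e
  (c³d)⁵: e · c³ = c³;   (c³) · d = c³d
  (c³d)⁶: (c³d) · c³ = c⁴d;   (c⁴d) · d = c⁴d²

Answer: c⁴d²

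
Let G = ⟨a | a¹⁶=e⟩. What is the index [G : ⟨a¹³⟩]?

First find ord(a¹³) by computing successive powers:
  (a¹³)¹ = a¹³, (a¹³)² = a¹⁰, (a¹³)³ = a⁷, (a¹³)⁴ = a⁴, (a¹³)⁵ = a, (a¹³)⁶ = a¹⁴, (a¹³)⁷ = a¹¹, (a¹³)⁸ = a⁸, (a¹³)⁹ = a⁵, (a¹³)¹⁰ = a², (a¹³)¹¹ = a¹⁵, (a¹³)¹² = a¹², (a¹³)¹³ = a⁹, (a¹³)¹⁴ = a⁶, (a¹³)¹⁵ = a³, (a¹³)¹⁶ = e.
So |⟨a¹³⟩| = ord(a¹³) = 16. With |G| = 16, by Lagrange [G : ⟨a¹³⟩] = 16/16 = 1.

Answer: 1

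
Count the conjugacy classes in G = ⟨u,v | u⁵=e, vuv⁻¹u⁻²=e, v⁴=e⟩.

The conjugacy classes (representative and size) are:
  [e] (size 1), [u⁴] (size 4), [u²v] (size 5), [v²] (size 5), [u³v³] (size 5).
Class equation: 1 + 4 + 5 + 5 + 5 = 20 = |G|. So G has 5 conjugacy classes.

Answer: 5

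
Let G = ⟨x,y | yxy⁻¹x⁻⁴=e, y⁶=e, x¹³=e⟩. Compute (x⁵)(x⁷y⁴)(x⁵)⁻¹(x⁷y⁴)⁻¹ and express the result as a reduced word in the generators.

[(x⁵), (x⁷y⁴)] = (x⁵)·(x⁷y⁴)·(x⁵)⁻¹·(x⁷y⁴)⁻¹.
  (x⁵) · (x⁷y⁴) = x¹²y⁴
  (x¹²y⁴) · (x⁸) = x⁶y⁴
  (x⁶y⁴) · (x⁵y²) = x¹²

Answer: x¹²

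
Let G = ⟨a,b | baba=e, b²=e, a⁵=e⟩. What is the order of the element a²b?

Compute successive powers until reaching e:
  (a²b)¹ = a²b, (a²b)² = e.
The smallest positive k with (a²b)ᵏ = e is 2.

Answer: 2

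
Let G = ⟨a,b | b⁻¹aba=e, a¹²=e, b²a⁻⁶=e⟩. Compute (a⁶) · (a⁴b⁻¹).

Compute (a⁶) · (a⁴b⁻¹) by multiplying left to right and reducing via the relations at each step:
  (a⁶) · a⁴ = a¹⁰
  (a¹⁰) · b⁻¹ = a⁴b

Answer: a⁴b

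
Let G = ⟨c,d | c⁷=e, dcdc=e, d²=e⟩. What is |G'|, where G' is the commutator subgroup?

G' = [G, G] is generated by all commutators. The generator-pair commutators are: [c, d] = c².
The subgroup they normally generate is {e, c, c², c³, c⁴, c⁵, c⁶}, of order 7.
Check: |G/G'| = 14/7 = 2 is the order of the abelianisation.

Answer: 7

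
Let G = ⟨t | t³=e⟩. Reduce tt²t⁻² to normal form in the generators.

Multiply left to right, reducing at each step:
  t · t² = e
  e · t⁻² = t

Answer: t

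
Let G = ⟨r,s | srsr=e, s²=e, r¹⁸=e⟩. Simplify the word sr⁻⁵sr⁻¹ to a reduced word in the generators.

Multiply left to right, reducing at each step:
  s · r⁻⁵ = r⁵s
  (r⁵s) · s = r⁵
  (r⁵) · r⁻¹ = r⁴

Answer: r⁴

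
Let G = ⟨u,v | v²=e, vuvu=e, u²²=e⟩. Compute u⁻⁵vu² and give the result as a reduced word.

Multiply left to right, reducing at each step:
  (u¹⁷) · v = u¹⁷v
  (u¹⁷v) · u² = u¹⁵v

Answer: u¹⁵v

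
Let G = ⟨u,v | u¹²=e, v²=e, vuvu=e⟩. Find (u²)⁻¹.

The order of (u²) is 6 (smallest k with (u²)ᵏ = e), so (u²)⁻¹ = (u²)⁵ = u¹⁰.
Check: (u²) · (u¹⁰) → (u²) · u¹⁰ = e, giving e as required.

Answer: u¹⁰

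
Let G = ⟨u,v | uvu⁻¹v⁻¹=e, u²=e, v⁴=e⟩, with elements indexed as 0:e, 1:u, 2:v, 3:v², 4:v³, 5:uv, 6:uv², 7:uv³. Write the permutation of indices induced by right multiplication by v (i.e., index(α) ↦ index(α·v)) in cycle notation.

(0 2 3 4)(1 5 6 7)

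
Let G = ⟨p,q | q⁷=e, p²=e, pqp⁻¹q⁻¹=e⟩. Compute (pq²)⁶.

Compute successive powers of (pq²), reducing at each step:
  (pq²)²: (pq²) · p = q²;   (q²) · q² = q⁴
  (pq²)³: (q⁴) · p = pq⁴;   (pq⁴) · q² = pq⁶
  (pq²)⁴: (pq⁶) · p = q⁶;   (q⁶) · q² = q
  (pq²)⁵: q · p = pq;   (pq) · q² = pq³
  (pq²)⁶: (pq³) · p = q³;   (q³) · q² = q⁵

Answer: q⁵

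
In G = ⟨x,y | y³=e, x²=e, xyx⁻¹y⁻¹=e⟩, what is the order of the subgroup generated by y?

|⟨y⟩| equals the order of y. Compute successive powers until reaching e:
  y¹ = y, y² = y², y³ = e.
The smallest positive k with yᵏ = e is 3, so |⟨y⟩| = 3.

Answer: 3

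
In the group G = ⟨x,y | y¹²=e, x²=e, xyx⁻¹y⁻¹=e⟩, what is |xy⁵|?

Compute successive powers until reaching e:
  (xy⁵)¹ = xy⁵, (xy⁵)² = y¹⁰, (xy⁵)³ = xy³, (xy⁵)⁴ = y⁸, (xy⁵)⁵ = xy, (xy⁵)⁶ = y⁶, (xy⁵)⁷ = xy¹¹, (xy⁵)⁸ = y⁴, (xy⁵)⁹ = xy⁹, (xy⁵)¹⁰ = y², (xy⁵)¹¹ = xy⁷, (xy⁵)¹² = e.
The smallest positive k with (xy⁵)ᵏ = e is 12.

Answer: 12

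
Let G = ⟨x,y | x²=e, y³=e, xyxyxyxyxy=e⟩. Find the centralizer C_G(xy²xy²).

⟨xy²xy²⟩ ⊆ C_G(xy²xy²) since powers of xy²xy² commute with xy²xy²; so |C_G(xy²xy²)| ≥ |⟨xy²xy²⟩| = 5.
By orbit–stabilizer, |C_G(xy²xy²)| = |G| / |conj. class of xy²xy²| = 60 / 12 = 5.
The 5 elements commuting with xy²xy² are {e, xy², yx, yxyx, xy²xy²}.

Answer: {e, xy², yx, yxyx, xy²xy²}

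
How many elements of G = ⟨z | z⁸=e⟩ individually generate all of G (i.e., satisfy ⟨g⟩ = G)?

G is cyclic of order 8. An element generates G iff its order is 8, and a cyclic group of order 8 has exactly φ(8) = 4 such elements.

Answer: 4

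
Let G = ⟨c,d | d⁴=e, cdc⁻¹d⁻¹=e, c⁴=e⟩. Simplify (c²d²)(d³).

Compute (c²d²) · (d³) by multiplying left to right and reducing via the relations at each step:
  (c²d²) · d³ = c²d

Answer: c²d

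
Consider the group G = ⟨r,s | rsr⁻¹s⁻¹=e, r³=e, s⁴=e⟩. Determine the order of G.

Enumerate words in the generators, reducing via the relations: the distinct elements are
  {e, r, s, rs, r², s², s³, rs², rs³, r²s, r²s², r²s³}.
No further products give new elements, so |G| = 12.

Answer: 12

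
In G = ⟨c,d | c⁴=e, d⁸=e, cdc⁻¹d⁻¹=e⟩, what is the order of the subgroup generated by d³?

|⟨d³⟩| equals the order of d³. Compute successive powers until reaching e:
  (d³)¹ = d³, (d³)² = d⁶, (d³)³ = d, (d³)⁴ = d⁴, (d³)⁵ = d⁷, (d³)⁶ = d², (d³)⁷ = d⁵, (d³)⁸ = e.
The smallest positive k with (d³)ᵏ = e is 8, so |⟨d³⟩| = 8.

Answer: 8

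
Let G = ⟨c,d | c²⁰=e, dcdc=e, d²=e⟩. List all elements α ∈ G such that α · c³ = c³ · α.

⟨c³⟩ ⊆ C_G(c³) since powers of c³ commute with c³; so |C_G(c³)| ≥ |⟨c³⟩| = 20.
By orbit–stabilizer, |C_G(c³)| = |G| / |conj. class of c³| = 40 / 2 = 20.
The 20 elements commuting with c³ are {e, c, c², c³, c⁴, c⁵, c⁶, c⁷, c⁸, c⁹, c¹⁰, c¹¹, c¹², c¹³, c¹⁴, c¹⁵, c¹⁶, c¹⁷, c¹⁸, c¹⁹}.

Answer: {e, c, c², c³, c⁴, c⁵, c⁶, c⁷, c⁸, c⁹, c¹⁰, c¹¹, c¹², c¹³, c¹⁴, c¹⁵, c¹⁶, c¹⁷, c¹⁸, c¹⁹}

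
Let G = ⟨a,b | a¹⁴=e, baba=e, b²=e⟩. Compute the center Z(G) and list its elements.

An element z ∈ Z(G) iff z commutes with every generator.
For example a⁷ is central: (a⁷)·a = a⁸ = a·(a⁷); (a⁷)·b = a⁷b = b·(a⁷).
Whereas a ∉ Z(G) since a·b = ab ≠ a¹³b = b·a.
Checking each of the 28 elements this way gives Z(G) = {e, a⁷}, of order 2.

Answer: {e, a⁷}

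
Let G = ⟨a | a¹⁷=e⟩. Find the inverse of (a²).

The order of (a²) is 17 (smallest k with (a²)ᵏ = e), so (a²)⁻¹ = (a²)¹⁶ = a¹⁵.
Check: (a²) · (a¹⁵) → (a²) · a¹⁵ = e, giving e as required.

Answer: a¹⁵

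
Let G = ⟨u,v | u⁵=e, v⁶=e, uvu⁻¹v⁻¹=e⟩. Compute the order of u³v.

Compute successive powers until reaching e:
  (u³v)¹ = u³v, (u³v)² = uv², (u³v)³ = u⁴v³, (u³v)⁴ = u²v⁴, (u³v)⁵ = v⁵, (u³v)⁶ = u³, (u³v)⁷ = uv, (u³v)⁸ = u⁴v², (u³v)⁹ = u²v³, (u³v)¹⁰ = v⁴, (u³v)¹¹ = u³v⁵, (u³v)¹² = u, (u³v)¹³ = u⁴v, (u³v)¹⁴ = u²v², (u³v)¹⁵ = v³, (u³v)¹⁶ = u³v⁴, (u³v)¹⁷ = uv⁵, (u³v)¹⁸ = u⁴, (u³v)¹⁹ = u²v, (u³v)²⁰ = v², (u³v)²¹ = u³v³, (u³v)²² = uv⁴, (u³v)²³ = u⁴v⁵, (u³v)²⁴ = u², (u³v)²⁵ = v, (u³v)²⁶ = u³v², (u³v)²⁷ = uv³, (u³v)²⁸ = u⁴v⁴, (u³v)²⁹ = u²v⁵, (u³v)³⁰ = e.
The smallest positive k with (u³v)ᵏ = e is 30.

Answer: 30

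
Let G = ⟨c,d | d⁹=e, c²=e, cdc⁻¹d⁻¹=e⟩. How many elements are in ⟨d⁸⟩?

|⟨d⁸⟩| equals the order of d⁸. Compute successive powers until reaching e:
  (d⁸)¹ = d⁸, (d⁸)² = d⁷, (d⁸)³ = d⁶, (d⁸)⁴ = d⁵, (d⁸)⁵ = d⁴, (d⁸)⁶ = d³, (d⁸)⁷ = d², (d⁸)⁸ = d, (d⁸)⁹ = e.
The smallest positive k with (d⁸)ᵏ = e is 9, so |⟨d⁸⟩| = 9.

Answer: 9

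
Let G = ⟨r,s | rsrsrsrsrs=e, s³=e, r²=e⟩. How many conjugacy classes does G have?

The conjugacy classes (representative and size) are:
  [e] (size 1), [rsrs²rsrs²r] (size 15), [srsrs²r] (size 20), [rs²rs²r] (size 12), [s²rsrs²] (size 12).
Class equation: 1 + 15 + 20 + 12 + 12 = 60 = |G|. So G has 5 conjugacy classes.

Answer: 5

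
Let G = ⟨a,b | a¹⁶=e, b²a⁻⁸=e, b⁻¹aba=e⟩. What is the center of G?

An element z ∈ Z(G) iff z commutes with every generator.
For example a⁸ is central: (a⁸)·a = a⁹ = a·(a⁸); (a⁸)·b = b⁻¹ = b·(a⁸).
Whereas a ∉ Z(G) since a·b = ab ≠ a⁷b⁻¹ = b·a.
Checking each of the 32 elements this way gives Z(G) = {e, a⁸}, of order 2.

Answer: {e, a⁸}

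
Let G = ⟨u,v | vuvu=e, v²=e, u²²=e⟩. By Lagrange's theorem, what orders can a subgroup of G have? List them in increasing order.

|G| = 44 = 2² · 11. By Lagrange's theorem the order of any subgroup divides 44; the divisors of 44 are 1, 2, 4, 11, 22, 44.

Answer: 1, 2, 4, 11, 22, 44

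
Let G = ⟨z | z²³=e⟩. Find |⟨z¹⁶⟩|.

|⟨z¹⁶⟩| equals the order of z¹⁶. Compute successive powers until reaching e:
  (z¹⁶)¹ = z¹⁶, (z¹⁶)² = z⁹, (z¹⁶)³ = z², (z¹⁶)⁴ = z¹⁸, (z¹⁶)⁵ = z¹¹, (z¹⁶)⁶ = z⁴, (z¹⁶)⁷ = z²⁰, (z¹⁶)⁸ = z¹³, (z¹⁶)⁹ = z⁶, (z¹⁶)¹⁰ = z²², (z¹⁶)¹¹ = z¹⁵, (z¹⁶)¹² = z⁸, (z¹⁶)¹³ = z, (z¹⁶)¹⁴ = z¹⁷, (z¹⁶)¹⁵ = z¹⁰, (z¹⁶)¹⁶ = z³, (z¹⁶)¹⁷ = z¹⁹, (z¹⁶)¹⁸ = z¹², (z¹⁶)¹⁹ = z⁵, (z¹⁶)²⁰ = z²¹, (z¹⁶)²¹ = z¹⁴, (z¹⁶)²² = z⁷, (z¹⁶)²³ = e.
The smallest positive k with (z¹⁶)ᵏ = e is 23, so |⟨z¹⁶⟩| = 23.

Answer: 23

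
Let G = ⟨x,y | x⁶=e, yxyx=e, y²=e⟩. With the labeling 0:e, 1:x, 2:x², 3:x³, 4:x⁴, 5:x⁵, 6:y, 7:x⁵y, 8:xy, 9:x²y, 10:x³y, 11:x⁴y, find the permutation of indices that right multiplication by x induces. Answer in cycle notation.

(0 1 2 3 4 5)(6 7 11 10 9 8)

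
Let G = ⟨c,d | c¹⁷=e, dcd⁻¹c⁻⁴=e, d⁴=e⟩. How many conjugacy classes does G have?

The conjugacy classes (representative and size) are:
  [e] (size 1), [c⁴] (size 4), [c²] (size 4), [c⁵] (size 4), [c¹¹] (size 4), [c⁷d] (size 17), [c³d²] (size 17), [c⁹d³] (size 17).
Class equation: 1 + 4 + 4 + 4 + 4 + 17 + 17 + 17 = 68 = |G|. So G has 8 conjugacy classes.

Answer: 8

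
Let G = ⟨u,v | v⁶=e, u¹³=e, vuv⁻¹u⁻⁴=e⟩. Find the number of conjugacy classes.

The conjugacy classes (representative and size) are:
  [e] (size 1), [u⁴] (size 6), [u¹¹] (size 6), [u⁷v] (size 13), [u⁸v²] (size 13), [u¹²v³] (size 13), [u⁵v⁴] (size 13), [u¹¹v⁵] (size 13).
Class equation: 1 + 6 + 6 + 13 + 13 + 13 + 13 + 13 = 78 = |G|. So G has 8 conjugacy classes.

Answer: 8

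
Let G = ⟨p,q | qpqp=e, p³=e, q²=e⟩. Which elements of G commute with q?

⟨q⟩ ⊆ C_G(q) since powers of q commute with q; so |C_G(q)| ≥ |⟨q⟩| = 2.
By orbit–stabilizer, |C_G(q)| = |G| / |conj. class of q| = 6 / 3 = 2.
The 2 elements commuting with q are {e, q}.

Answer: {e, q}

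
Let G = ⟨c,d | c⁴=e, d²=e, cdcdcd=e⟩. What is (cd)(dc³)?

Compute (cd) · (dc³) by multiplying left to right and reducing via the relations at each step:
  (cd) · d = c
  c · c³ = e

Answer: e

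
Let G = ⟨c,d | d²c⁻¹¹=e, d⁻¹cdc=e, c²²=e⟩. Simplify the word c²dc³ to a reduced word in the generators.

Multiply left to right, reducing at each step:
  (c²) · d = c²d
  (c²d) · c³ = c¹⁰d⁻¹

Answer: c¹⁰d⁻¹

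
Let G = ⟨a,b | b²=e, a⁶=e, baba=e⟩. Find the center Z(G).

An element z ∈ Z(G) iff z commutes with every generator.
For example a³ is central: (a³)·a = a⁴ = a·(a³); (a³)·b = a³b = b·(a³).
Whereas a ∉ Z(G) since a·b = ab ≠ a⁵b = b·a.
Checking each of the 12 elements this way gives Z(G) = {e, a³}, of order 2.

Answer: {e, a³}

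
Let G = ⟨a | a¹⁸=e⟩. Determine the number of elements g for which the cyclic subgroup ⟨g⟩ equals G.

G is cyclic of order 18. An element generates G iff its order is 18, and a cyclic group of order 18 has exactly φ(18) = 6 such elements.

Answer: 6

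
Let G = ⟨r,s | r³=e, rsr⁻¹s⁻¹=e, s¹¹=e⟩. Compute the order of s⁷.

Compute successive powers until reaching e:
  (s⁷)¹ = s⁷, (s⁷)² = s³, (s⁷)³ = s¹⁰, (s⁷)⁴ = s⁶, (s⁷)⁵ = s², (s⁷)⁶ = s⁹, (s⁷)⁷ = s⁵, (s⁷)⁸ = s, (s⁷)⁹ = s⁸, (s⁷)¹⁰ = s⁴, (s⁷)¹¹ = e.
The smallest positive k with (s⁷)ᵏ = e is 11.

Answer: 11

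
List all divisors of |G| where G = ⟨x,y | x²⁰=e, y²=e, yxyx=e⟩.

|G| = 40 = 2³ · 5. By Lagrange's theorem the order of any subgroup divides 40; the divisors of 40 are 1, 2, 4, 5, 8, 10, 20, 40.

Answer: 1, 2, 4, 5, 8, 10, 20, 40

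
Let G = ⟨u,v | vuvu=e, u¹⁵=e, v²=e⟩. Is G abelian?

u·v = uv but v·u = u¹⁴v, so u·v ≠ v·u and G is not abelian.

Answer: No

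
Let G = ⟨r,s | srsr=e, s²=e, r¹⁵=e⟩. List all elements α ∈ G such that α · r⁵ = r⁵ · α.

⟨r⁵⟩ ⊆ C_G(r⁵) since powers of r⁵ commute with r⁵; so |C_G(r⁵)| ≥ |⟨r⁵⟩| = 3.
By orbit–stabilizer, |C_G(r⁵)| = |G| / |conj. class of r⁵| = 30 / 2 = 15.
The 15 elements commuting with r⁵ are {e, r, r², r³, r⁴, r⁵, r⁶, r⁷, r⁸, r⁹, r¹⁰, r¹¹, r¹², r¹³, r¹⁴}.

Answer: {e, r, r², r³, r⁴, r⁵, r⁶, r⁷, r⁸, r⁹, r¹⁰, r¹¹, r¹², r¹³, r¹⁴}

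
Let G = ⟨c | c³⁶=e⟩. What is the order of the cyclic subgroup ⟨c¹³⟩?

|⟨c¹³⟩| equals the order of c¹³. Compute successive powers until reaching e:
  (c¹³)¹ = c¹³, (c¹³)² = c²⁶, (c¹³)³ = c³, (c¹³)⁴ = c¹⁶, (c¹³)⁵ = c²⁹, (c¹³)⁶ = c⁶, (c¹³)⁷ = c¹⁹, (c¹³)⁸ = c³², (c¹³)⁹ = c⁹, (c¹³)¹⁰ = c²², (c¹³)¹¹ = c³⁵, (c¹³)¹² = c¹², (c¹³)¹³ = c²⁵, (c¹³)¹⁴ = c², (c¹³)¹⁵ = c¹⁵, (c¹³)¹⁶ = c²⁸, (c¹³)¹⁷ = c⁵, (c¹³)¹⁸ = c¹⁸, (c¹³)¹⁹ = c³¹, (c¹³)²⁰ = c⁸, (c¹³)²¹ = c²¹, (c¹³)²² = c³⁴, (c¹³)²³ = c¹¹, (c¹³)²⁴ = c²⁴, (c¹³)²⁵ = c, (c¹³)²⁶ = c¹⁴, (c¹³)²⁷ = c²⁷, (c¹³)²⁸ = c⁴, (c¹³)²⁹ = c¹⁷, (c¹³)³⁰ = c³⁰, (c¹³)³¹ = c⁷, (c¹³)³² = c²⁰, (c¹³)³³ = c³³, (c¹³)³⁴ = c¹⁰, (c¹³)³⁵ = c²³, (c¹³)³⁶ = e.
The smallest positive k with (c¹³)ᵏ = e is 36, so |⟨c¹³⟩| = 36.

Answer: 36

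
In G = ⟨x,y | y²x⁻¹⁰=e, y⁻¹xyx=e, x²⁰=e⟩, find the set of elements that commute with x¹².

⟨x¹²⟩ ⊆ C_G(x¹²) since powers of x¹² commute with x¹²; so |C_G(x¹²)| ≥ |⟨x¹²⟩| = 5.
By orbit–stabilizer, |C_G(x¹²)| = |G| / |conj. class of x¹²| = 40 / 2 = 20.
The 20 elements commuting with x¹² are {e, x, x², x³, x⁴, x⁵, x⁶, x⁷, x⁸, x⁹, x¹⁰, x¹¹, x¹², x¹³, x¹⁴, x¹⁵, x¹⁶, x¹⁷, x¹⁸, x¹⁹}.

Answer: {e, x, x², x³, x⁴, x⁵, x⁶, x⁷, x⁸, x⁹, x¹⁰, x¹¹, x¹², x¹³, x¹⁴, x¹⁵, x¹⁶, x¹⁷, x¹⁸, x¹⁹}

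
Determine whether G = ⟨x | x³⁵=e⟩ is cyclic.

|G| = 35. The element x has order 35 (its powers give 35 distinct elements), so ⟨x⟩ = G and G is cyclic.

Answer: Yes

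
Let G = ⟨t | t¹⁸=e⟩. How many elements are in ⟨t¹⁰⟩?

|⟨t¹⁰⟩| equals the order of t¹⁰. Compute successive powers until reaching e:
  (t¹⁰)¹ = t¹⁰, (t¹⁰)² = t², (t¹⁰)³ = t¹², (t¹⁰)⁴ = t⁴, (t¹⁰)⁵ = t¹⁴, (t¹⁰)⁶ = t⁶, (t¹⁰)⁷ = t¹⁶, (t¹⁰)⁸ = t⁸, (t¹⁰)⁹ = e.
The smallest positive k with (t¹⁰)ᵏ = e is 9, so |⟨t¹⁰⟩| = 9.

Answer: 9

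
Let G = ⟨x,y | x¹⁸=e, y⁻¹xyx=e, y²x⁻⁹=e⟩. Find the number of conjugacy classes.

The conjugacy classes (representative and size) are:
  [e] (size 1), [x¹⁷] (size 2), [x¹⁶] (size 2), [x³] (size 2), [x¹⁴] (size 2), [x¹³] (size 2), [x¹²] (size 2), [x¹¹] (size 2), [x¹⁰] (size 2), [x⁹] (size 1), [x⁸y] (size 9), [xy] (size 9).
Class equation: 1 + 2 + 2 + 2 + 2 + 2 + 2 + 2 + 2 + 1 + 9 + 9 = 36 = |G|. So G has 12 conjugacy classes.

Answer: 12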